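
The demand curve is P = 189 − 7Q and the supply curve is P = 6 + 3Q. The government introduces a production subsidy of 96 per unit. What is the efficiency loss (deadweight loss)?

Competitive equilibrium: 189 − 7Q = 6 + 3Q → Q* = 18.3, P* = 60.9.
The subsidy lowers effective supply by 96: P = 3Q − 90.
New quantity: 189 − 7Q = 3Q − 90 → Q' = 27.9.
Overproduction ΔQ = 27.9 − 18.3 = 9.6; wedge = subsidy = 96.
Welfare loss = ½ × 9.6 × 96 = 460.80.

460.80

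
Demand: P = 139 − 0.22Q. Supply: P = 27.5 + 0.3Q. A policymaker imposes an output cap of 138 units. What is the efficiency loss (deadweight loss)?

Competitive equilibrium: 139 − 0.22Q = 27.5 + 0.3Q → Q* = 214.4231, P* = 91.8269.
At Q = 138: demand price = 139 − 0.22·138 = 108.64; supply price = 27.5 + 0.3·138 = 68.9.
ΔQ = 214.4231 − 138 = 76.4231; wedge = 108.64 − 68.9 = 39.74.
The triangle = ½ × 76.4231 × 39.74 = 1518.53.

1518.53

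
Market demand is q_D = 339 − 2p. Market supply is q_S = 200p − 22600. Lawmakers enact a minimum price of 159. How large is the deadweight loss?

2085.50

In inverse form: demand p = 169.5 − 0.5q, supply p = 113 + 0.005q.
Competitive equilibrium: 169.5 − 0.5q = 113 + 0.005q → q* = 111.8812, p* = 113.5594.
At the floor p = 159, quantity demanded = (169.5 − 159)/0.5 = 21.
Sellers' marginal cost at q' = 21: 113 + 0.005·21 = 113.105.
Δq = 111.8812 − 21 = 90.8812; wedge = 159 − 113.105 = 45.895.
DWL = ½ × 90.8812 × 45.895 = 2085.50.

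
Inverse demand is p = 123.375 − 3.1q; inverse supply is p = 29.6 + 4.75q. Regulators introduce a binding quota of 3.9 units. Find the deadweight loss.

254.09

Competitive equilibrium: 123.375 − 3.1q = 29.6 + 4.75q → q* = 11.9459, p* = 86.3428.
At q = 3.9: demand price = 123.375 − 3.1·3.9 = 111.285; supply price = 29.6 + 4.75·3.9 = 48.125.
Δq = 11.9459 − 3.9 = 8.0459; wedge = 111.285 − 48.125 = 63.16.
Deadweight loss = ½ × 8.0459 × 63.16 = 254.09.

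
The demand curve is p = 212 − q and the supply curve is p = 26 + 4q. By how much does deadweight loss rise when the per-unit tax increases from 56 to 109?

874.50

Competitive equilibrium: 212 − q = 26 + 4q → q* = 37.2, p* = 174.8.
For a per-unit tax t: Δq = t/5, so DWL = ½·t·(t/5) = t²/10.
At t = 56: DWL = 313.6. At t = 109: DWL = 1188.1.
Increase = 1188.1 − 313.6 = 874.50.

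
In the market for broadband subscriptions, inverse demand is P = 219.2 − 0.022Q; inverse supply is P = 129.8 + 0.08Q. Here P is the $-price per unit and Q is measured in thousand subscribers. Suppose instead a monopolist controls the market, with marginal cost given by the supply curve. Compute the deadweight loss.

Competitive equilibrium: 219.2 − 0.022Q = 129.8 + 0.08Q → Q* = 876.4706, P* = 199.9176.
Marginal revenue: MR = 219.2 − 0.044Q. Set MR = MC: 219.2 − 0.044Q = 129.8 + 0.08Q → Q_m = 720.9677.
Price P_m = 219.2 − 0.022·720.9677 = 203.3387; MC(Q_m) = 129.8 + 0.08·720.9677 = 187.4774.
Competitive Q* = 876.4706, so ΔQ = 155.5029; wedge = 203.3387 − 187.4774 = 15.8613.
The triangle = ½ × 155.5029 × 15.8613 = $1233.24 thousand.

$1233.24 thousand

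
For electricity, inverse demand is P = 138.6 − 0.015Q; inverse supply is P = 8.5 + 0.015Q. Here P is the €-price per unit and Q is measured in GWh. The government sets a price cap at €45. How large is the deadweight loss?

€54340.17

Competitive equilibrium: 138.6 − 0.015Q = 8.5 + 0.015Q → Q* = 4336.6667, P* = 73.55.
At the ceiling P = 45, quantity supplied = (45 − 8.5)/0.015 = 2433.3333.
Willingness to pay at Q' = 2433.3333: 138.6 − 0.015·2433.3333 = 102.1.
ΔQ = 4336.6667 − 2433.3333 = 1903.3334; wedge = 102.1 − 45 = 57.1.
Deadweight loss = ½ × 1903.3334 × 57.1 = €54340.17.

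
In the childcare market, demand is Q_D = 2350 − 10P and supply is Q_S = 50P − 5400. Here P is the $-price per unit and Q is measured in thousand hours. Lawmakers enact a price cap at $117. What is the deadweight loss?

$22204.17 thousand

In inverse form: demand P = 235 − 0.1Q, supply P = 108 + 0.02Q.
Competitive equilibrium: 235 − 0.1Q = 108 + 0.02Q → Q* = 1058.3333, P* = 129.1667.
At the ceiling P = 117, quantity supplied = (117 − 108)/0.02 = 450.
Willingness to pay at Q' = 450: 235 − 0.1·450 = 190.
ΔQ = 1058.3333 − 450 = 608.3333; wedge = 190 − 117 = 73.
Deadweight loss = ½ × 608.3333 × 73 = $22204.17 thousand.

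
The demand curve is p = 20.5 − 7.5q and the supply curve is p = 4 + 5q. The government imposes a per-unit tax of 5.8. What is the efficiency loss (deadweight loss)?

1.35

Competitive equilibrium: 20.5 − 7.5q = 4 + 5q → q* = 1.32, p* = 10.6.
With the tax, the buyer price exceeds the seller price by 5.8: (20.5 − 7.5q) − (4 + 5q) = 5.8 → q' = 0.856.
Δq = 1.32 − 0.856 = 0.464; the wedge equals the tax, 5.8.
Welfare loss = ½ × 0.464 × 5.8 = 1.35.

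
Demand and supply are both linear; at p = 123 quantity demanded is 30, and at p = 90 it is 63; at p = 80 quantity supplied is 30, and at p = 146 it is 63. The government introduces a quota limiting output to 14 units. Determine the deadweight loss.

1380.17

Demand slope = (90 − 123)/(63 − 30) = −1, so p = 153 − q.
Supply slope = (146 − 80)/(63 − 30) = 2, so p = 20 + 2q.
Competitive equilibrium: 153 − q = 20 + 2q → q* = 44.3333, p* = 108.6667.
At q = 14: demand price = 153 − 1·14 = 139; supply price = 20 + 2·14 = 48.
Δq = 44.3333 − 14 = 30.3333; wedge = 139 − 48 = 91.
DWL = ½ × 30.3333 × 91 = 1380.17.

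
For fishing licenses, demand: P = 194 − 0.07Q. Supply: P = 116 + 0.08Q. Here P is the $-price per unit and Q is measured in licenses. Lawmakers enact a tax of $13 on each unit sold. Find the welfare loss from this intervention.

$563.33

Competitive equilibrium: 194 − 0.07Q = 116 + 0.08Q → Q* = 520, P* = 157.6.
With the tax, the buyer price exceeds the seller price by 13: (194 − 0.07Q) − (116 + 0.08Q) = 13 → Q' = 433.3333.
ΔQ = 520 − 433.3333 = 86.6667; the wedge equals the tax, 13.
DWL = ½ × 86.6667 × 13 = $563.33.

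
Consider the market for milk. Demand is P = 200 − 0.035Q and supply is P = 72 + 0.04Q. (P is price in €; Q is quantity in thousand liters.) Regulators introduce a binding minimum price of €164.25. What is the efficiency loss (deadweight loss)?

€17608.17 thousand

Competitive equilibrium: 200 − 0.035Q = 72 + 0.04Q → Q* = 1706.66667, P* = 140.26667.
At the floor P = 164.25, quantity demanded = (200 − 164.25)/0.035 = 1021.42857.
Sellers' marginal cost at Q' = 1021.42857: 72 + 0.04·1021.42857 = 112.85714.
ΔQ = 1706.66667 − 1021.42857 = 685.2381; wedge = 164.25 − 112.85714 = 51.39286.
DWL = ½ × 685.2381 × 51.39286 = €17608.17 thousand.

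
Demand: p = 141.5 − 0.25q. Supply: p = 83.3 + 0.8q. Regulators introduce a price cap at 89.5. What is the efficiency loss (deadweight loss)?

Competitive equilibrium: 141.5 − 0.25q = 83.3 + 0.8q → q* = 55.4286, p* = 127.6429.
At the ceiling p = 89.5, quantity supplied = (89.5 − 83.3)/0.8 = 7.75.
Willingness to pay at q' = 7.75: 141.5 − 0.25·7.75 = 139.5625.
Δq = 55.4286 − 7.75 = 47.6786; wedge = 139.5625 − 89.5 = 50.0625.
Welfare loss = ½ × 47.6786 × 50.0625 = 1193.45.

1193.45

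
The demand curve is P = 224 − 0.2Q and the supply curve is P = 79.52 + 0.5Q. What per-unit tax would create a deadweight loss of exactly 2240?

Competitive equilibrium: 224 − 0.2Q = 79.52 + 0.5Q → Q* = 206.4, P* = 182.72.
A tax t gives ΔQ = t/0.7 and wedge t, so DWL = t²/1.4.
t²/1.4 = 2240 → t² = 3136 → t = 56.

56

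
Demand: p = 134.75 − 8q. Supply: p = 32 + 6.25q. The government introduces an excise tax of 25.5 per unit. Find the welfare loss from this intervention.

22.82

Competitive equilibrium: 134.75 − 8q = 32 + 6.25q → q* = 7.21053, p* = 77.06579.
With the tax, the buyer price exceeds the seller price by 25.5: (134.75 − 8q) − (32 + 6.25q) = 25.5 → q' = 5.42105.
Δq = 7.21053 − 5.42105 = 1.78948; the wedge equals the tax, 25.5.
Welfare loss = ½ × 1.78948 × 25.5 = 22.82.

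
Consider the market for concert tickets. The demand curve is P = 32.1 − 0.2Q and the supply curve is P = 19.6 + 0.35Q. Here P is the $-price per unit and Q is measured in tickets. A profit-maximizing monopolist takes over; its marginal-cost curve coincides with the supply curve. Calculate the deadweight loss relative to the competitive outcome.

Competitive equilibrium: 32.1 − 0.2Q = 19.6 + 0.35Q → Q* = 22.7273, P* = 27.5545.
Marginal revenue: MR = 32.1 − 0.4Q. Set MR = MC: 32.1 − 0.4Q = 19.6 + 0.35Q → Q_m = 16.6667.
Price P_m = 32.1 − 0.2·16.6667 = 28.7667; MC(Q_m) = 19.6 + 0.35·16.6667 = 25.4333.
Competitive Q* = 22.7273, so ΔQ = 6.0606; wedge = 28.7667 − 25.4333 = 3.3334.
Deadweight loss = ½ × 6.0606 × 3.3334 = $10.10.

$10.10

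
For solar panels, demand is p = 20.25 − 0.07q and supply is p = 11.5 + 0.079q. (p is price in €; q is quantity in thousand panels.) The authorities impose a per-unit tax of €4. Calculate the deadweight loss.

€53.69 thousand

Competitive equilibrium: 20.25 − 0.07q = 11.5 + 0.079q → q* = 58.7248, p* = 16.1393.
With the tax, the buyer price exceeds the seller price by 4: (20.25 − 0.07q) − (11.5 + 0.079q) = 4 → q' = 31.8792.
Δq = 58.7248 − 31.8792 = 26.8456; the wedge equals the tax, 4.
DWL = ½ × 26.8456 × 4 = €53.69 thousand.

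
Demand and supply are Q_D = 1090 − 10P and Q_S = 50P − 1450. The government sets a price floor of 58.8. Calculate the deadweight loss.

In inverse form: demand P = 109 − 0.1Q, supply P = 29 + 0.02Q.
Competitive equilibrium: 109 − 0.1Q = 29 + 0.02Q → Q* = 666.6667, P* = 42.3333.
At the floor P = 58.8, quantity demanded = (109 − 58.8)/0.1 = 502.
Sellers' marginal cost at Q' = 502: 29 + 0.02·502 = 39.04.
ΔQ = 666.6667 − 502 = 164.6667; wedge = 58.8 − 39.04 = 19.76.
Deadweight loss = ½ × 164.6667 × 19.76 = 1626.91.

1626.91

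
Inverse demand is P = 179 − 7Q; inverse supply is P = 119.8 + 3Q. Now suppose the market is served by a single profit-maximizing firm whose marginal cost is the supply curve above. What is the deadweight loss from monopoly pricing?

Competitive equilibrium: 179 − 7Q = 119.8 + 3Q → Q* = 5.92, P* = 137.56.
Marginal revenue: MR = 179 − 14Q. Set MR = MC: 179 − 14Q = 119.8 + 3Q → Q_m = 3.4824.
Price P_m = 179 − 7·3.4824 = 154.6232; MC(Q_m) = 119.8 + 3·3.4824 = 130.2472.
Competitive Q* = 5.92, so ΔQ = 2.4376; wedge = 154.6232 − 130.2472 = 24.376.
Welfare loss = ½ × 2.4376 × 24.376 = 29.71.

29.71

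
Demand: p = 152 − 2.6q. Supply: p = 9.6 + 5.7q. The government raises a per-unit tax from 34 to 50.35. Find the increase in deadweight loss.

83.08

Competitive equilibrium: 152 − 2.6q = 9.6 + 5.7q → q* = 17.1566, p* = 107.3928.
For a per-unit tax t: Δq = t/8.3, so DWL = ½·t·(t/8.3) = t²/16.6.
At t = 34: DWL = 69.639. At t = 50.35: DWL = 152.718.
Increase = 152.718 − 69.639 = 83.08.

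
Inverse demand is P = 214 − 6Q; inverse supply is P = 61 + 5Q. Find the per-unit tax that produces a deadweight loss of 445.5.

99

Competitive equilibrium: 214 − 6Q = 61 + 5Q → Q* = 13.9091, P* = 130.5455.
A tax t gives ΔQ = t/11 and wedge t, so DWL = t²/22.
t²/22 = 445.5 → t² = 9801 → t = 99.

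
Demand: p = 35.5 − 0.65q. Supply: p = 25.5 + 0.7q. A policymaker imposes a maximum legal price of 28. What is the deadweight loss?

Competitive equilibrium: 35.5 − 0.65q = 25.5 + 0.7q → q* = 7.4074, p* = 30.6852.
At the ceiling p = 28, quantity supplied = (28 − 25.5)/0.7 = 3.5714.
Willingness to pay at q' = 3.5714: 35.5 − 0.65·3.5714 = 33.1786.
Δq = 7.4074 − 3.5714 = 3.836; wedge = 33.1786 − 28 = 5.1786.
Deadweight loss = ½ × 3.836 × 5.1786 = 9.93.

9.93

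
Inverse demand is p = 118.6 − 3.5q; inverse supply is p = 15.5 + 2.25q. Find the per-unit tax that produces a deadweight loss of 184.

46

Competitive equilibrium: 118.6 − 3.5q = 15.5 + 2.25q → q* = 17.9304, p* = 55.8435.
A tax t gives Δq = t/5.75 and wedge t, so DWL = t²/11.5.
t²/11.5 = 184 → t² = 2116 → t = 46.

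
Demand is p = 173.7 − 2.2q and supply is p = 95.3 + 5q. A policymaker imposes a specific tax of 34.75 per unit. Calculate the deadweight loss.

83.86

Competitive equilibrium: 173.7 − 2.2q = 95.3 + 5q → q* = 10.8889, p* = 149.7444.
With the tax, the buyer price exceeds the seller price by 34.75: (173.7 − 2.2q) − (95.3 + 5q) = 34.75 → q' = 6.0625.
Δq = 10.8889 − 6.0625 = 4.8264; the wedge equals the tax, 34.75.
Welfare loss = ½ × 4.8264 × 34.75 = 83.86.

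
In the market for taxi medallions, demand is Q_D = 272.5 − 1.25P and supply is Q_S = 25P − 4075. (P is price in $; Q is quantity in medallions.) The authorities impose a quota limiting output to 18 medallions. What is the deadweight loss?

In inverse form: demand P = 218 − 0.8Q, supply P = 163 + 0.04Q.
Competitive equilibrium: 218 − 0.8Q = 163 + 0.04Q → Q* = 65.4762, P* = 165.619.
At Q = 18: demand price = 218 − 0.8·18 = 203.6; supply price = 163 + 0.04·18 = 163.72.
ΔQ = 65.4762 − 18 = 47.4762; wedge = 203.6 − 163.72 = 39.88.
DWL = ½ × 47.4762 × 39.88 = $946.68.

$946.68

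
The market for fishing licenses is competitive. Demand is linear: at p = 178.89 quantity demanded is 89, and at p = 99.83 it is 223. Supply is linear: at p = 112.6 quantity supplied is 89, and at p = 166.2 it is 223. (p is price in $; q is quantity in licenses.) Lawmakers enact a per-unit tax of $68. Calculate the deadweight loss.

$2335.35

Demand slope = (99.83 − 178.89)/(223 − 89) = −0.59, so p = 231.4 − 0.59q.
Supply slope = (166.2 − 112.6)/(223 − 89) = 0.4, so p = 77 + 0.4q.
Competitive equilibrium: 231.4 − 0.59q = 77 + 0.4q → q* = 155.9596, p* = 139.3838.
With the tax, the buyer price exceeds the seller price by 68: (231.4 − 0.59q) − (77 + 0.4q) = 68 → q' = 87.2727.
Δq = 155.9596 − 87.2727 = 68.6869; the wedge equals the tax, 68.
Welfare loss = ½ × 68.6869 × 68 = $2335.35.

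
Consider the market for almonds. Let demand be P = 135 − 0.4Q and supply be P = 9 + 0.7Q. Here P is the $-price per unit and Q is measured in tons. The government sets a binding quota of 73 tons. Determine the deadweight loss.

Competitive equilibrium: 135 − 0.4Q = 9 + 0.7Q → Q* = 114.5455, P* = 89.1818.
At Q = 73: demand price = 135 − 0.4·73 = 105.8; supply price = 9 + 0.7·73 = 60.1.
ΔQ = 114.5455 − 73 = 41.5455; wedge = 105.8 − 60.1 = 45.7.
Welfare loss = ½ × 41.5455 × 45.7 = $949.31.

$949.31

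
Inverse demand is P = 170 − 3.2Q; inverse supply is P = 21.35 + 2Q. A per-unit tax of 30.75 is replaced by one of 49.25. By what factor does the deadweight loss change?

Competitive equilibrium: 170 − 3.2Q = 21.35 + 2Q → Q* = 28.5865, P* = 78.5231.
For a per-unit tax t: ΔQ = t/5.2, so DWL = ½·t·(t/5.2) = t²/10.4.
At t = 30.75: DWL = 90.919. At t = 49.25: DWL = 233.227.
Ratio = (49.25/30.75)² = 2.565.

2.565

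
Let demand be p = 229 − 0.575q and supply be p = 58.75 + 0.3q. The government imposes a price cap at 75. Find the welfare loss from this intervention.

8624.66

Competitive equilibrium: 229 − 0.575q = 58.75 + 0.3q → q* = 194.5714286, p* = 117.1214286.
At the ceiling p = 75, quantity supplied = (75 − 58.75)/0.3 = 54.1666667.
Willingness to pay at q' = 54.1666667: 229 − 0.575·54.1666667 = 197.8541666.
Δq = 194.5714286 − 54.1666667 = 140.4047619; wedge = 197.8541666 − 75 = 122.8541666.
The triangle = ½ × 140.4047619 × 122.8541666 = 8624.66.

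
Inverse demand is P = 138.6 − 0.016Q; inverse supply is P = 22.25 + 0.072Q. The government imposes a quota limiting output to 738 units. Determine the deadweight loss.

Competitive equilibrium: 138.6 − 0.016Q = 22.25 + 0.072Q → Q* = 1322.1591, P* = 117.4455.
At Q = 738: demand price = 138.6 − 0.016·738 = 126.792; supply price = 22.25 + 0.072·738 = 75.386.
ΔQ = 1322.1591 − 738 = 584.1591; wedge = 126.792 − 75.386 = 51.406.
DWL = ½ × 584.1591 × 51.406 = 15014.64.

15014.64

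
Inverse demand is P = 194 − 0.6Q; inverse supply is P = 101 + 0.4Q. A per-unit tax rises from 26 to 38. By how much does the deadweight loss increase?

384

Competitive equilibrium: 194 − 0.6Q = 101 + 0.4Q → Q* = 93, P* = 138.2.
For a per-unit tax t: ΔQ = t/1, so DWL = ½·t·(t/1) = t²/2.
At t = 26: DWL = 338. At t = 38: DWL = 722.
Increase = 722 − 338 = 384.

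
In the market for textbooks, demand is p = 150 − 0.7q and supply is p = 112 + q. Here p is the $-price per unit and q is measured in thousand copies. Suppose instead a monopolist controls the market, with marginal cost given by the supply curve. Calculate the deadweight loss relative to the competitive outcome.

$36.13 thousand

Competitive equilibrium: 150 − 0.7q = 112 + q → q* = 22.3529, p* = 134.3529.
Marginal revenue: MR = 150 − 1.4q. Set MR = MC: 150 − 1.4q = 112 + q → q_m = 15.8333.
Price p_m = 150 − 0.7·15.8333 = 138.9167; MC(q_m) = 112 + 1·15.8333 = 127.8333.
Competitive q* = 22.3529, so Δq = 6.5196; wedge = 138.9167 − 127.8333 = 11.0834.
Deadweight loss = ½ × 6.5196 × 11.0834 = $36.13 thousand.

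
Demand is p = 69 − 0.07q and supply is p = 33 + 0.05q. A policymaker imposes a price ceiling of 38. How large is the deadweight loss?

2400

Competitive equilibrium: 69 − 0.07q = 33 + 0.05q → q* = 300, p* = 48.
At the ceiling p = 38, quantity supplied = (38 − 33)/0.05 = 100.
Willingness to pay at q' = 100: 69 − 0.07·100 = 62.
Δq = 300 − 100 = 200; wedge = 62 − 38 = 24.
Deadweight loss = ½ × 200 × 24 = 2400.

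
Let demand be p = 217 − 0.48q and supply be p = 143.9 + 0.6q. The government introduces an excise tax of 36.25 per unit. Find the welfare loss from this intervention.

Competitive equilibrium: 217 − 0.48q = 143.9 + 0.6q → q* = 67.6852, p* = 184.5111.
With the tax, the buyer price exceeds the seller price by 36.25: (217 − 0.48q) − (143.9 + 0.6q) = 36.25 → q' = 34.1204.
Δq = 67.6852 − 34.1204 = 33.5648; the wedge equals the tax, 36.25.
Welfare loss = ½ × 33.5648 × 36.25 = 608.36.

608.36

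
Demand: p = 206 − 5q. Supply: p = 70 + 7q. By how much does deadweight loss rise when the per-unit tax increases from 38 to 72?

Competitive equilibrium: 206 − 5q = 70 + 7q → q* = 11.3333, p* = 149.3333.
For a per-unit tax t: Δq = t/12, so DWL = ½·t·(t/12) = t²/24.
At t = 38: DWL = 60.167. At t = 72: DWL = 216.
Increase = 216 − 60.167 = 155.83.

155.83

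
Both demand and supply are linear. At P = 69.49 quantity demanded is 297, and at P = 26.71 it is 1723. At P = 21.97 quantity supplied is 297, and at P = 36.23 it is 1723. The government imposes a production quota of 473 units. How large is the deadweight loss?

20482.88

Demand slope = (26.71 − 69.49)/(1723 − 297) = −0.03, so P = 78.4 − 0.03Q.
Supply slope = (36.23 − 21.97)/(1723 − 297) = 0.01, so P = 19 + 0.01Q.
Competitive equilibrium: 78.4 − 0.03Q = 19 + 0.01Q → Q* = 1485, P* = 33.85.
At Q = 473: demand price = 78.4 − 0.03·473 = 64.21; supply price = 19 + 0.01·473 = 23.73.
ΔQ = 1485 − 473 = 1012; wedge = 64.21 − 23.73 = 40.48.
Welfare loss = ½ × 1012 × 40.48 = 20482.88.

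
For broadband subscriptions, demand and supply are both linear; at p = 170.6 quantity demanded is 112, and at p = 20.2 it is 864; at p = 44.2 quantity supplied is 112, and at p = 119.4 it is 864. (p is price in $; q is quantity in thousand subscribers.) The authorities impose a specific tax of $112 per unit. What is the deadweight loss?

Demand slope = (20.2 − 170.6)/(864 − 112) = −0.2, so p = 193 − 0.2q.
Supply slope = (119.4 − 44.2)/(864 − 112) = 0.1, so p = 33 + 0.1q.
Competitive equilibrium: 193 − 0.2q = 33 + 0.1q → q* = 533.33333, p* = 86.33333.
With the tax, the buyer price exceeds the seller price by 112: (193 − 0.2q) − (33 + 0.1q) = 112 → q' = 160.
Δq = 533.33333 − 160 = 373.33333; the wedge equals the tax, 112.
Deadweight loss = ½ × 373.33333 × 112 = $20906.67 thousand.

$20906.67 thousand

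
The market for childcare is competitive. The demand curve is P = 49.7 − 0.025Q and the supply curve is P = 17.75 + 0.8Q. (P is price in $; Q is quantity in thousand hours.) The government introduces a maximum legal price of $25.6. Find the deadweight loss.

$344.88 thousand

Competitive equilibrium: 49.7 − 0.025Q = 17.75 + 0.8Q → Q* = 38.7273, P* = 48.7318.
At the ceiling P = 25.6, quantity supplied = (25.6 − 17.75)/0.8 = 9.8125.
Willingness to pay at Q' = 9.8125: 49.7 − 0.025·9.8125 = 49.4547.
ΔQ = 38.7273 − 9.8125 = 28.9148; wedge = 49.4547 − 25.6 = 23.8547.
The triangle = ½ × 28.9148 × 23.8547 = $344.88 thousand.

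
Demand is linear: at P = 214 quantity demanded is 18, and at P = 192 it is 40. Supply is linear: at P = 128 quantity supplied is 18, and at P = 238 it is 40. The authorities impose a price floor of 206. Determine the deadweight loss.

Demand slope = (192 − 214)/(40 − 18) = −1, so P = 232 − Q.
Supply slope = (238 − 128)/(40 − 18) = 5, so P = 38 + 5Q.
Competitive equilibrium: 232 − Q = 38 + 5Q → Q* = 32.3333, P* = 199.6667.
At the floor P = 206, quantity demanded = (232 − 206)/1 = 26.
Sellers' marginal cost at Q' = 26: 38 + 5·26 = 168.
ΔQ = 32.3333 − 26 = 6.3333; wedge = 206 − 168 = 38.
Welfare loss = ½ × 6.3333 × 38 = 120.33.

120.33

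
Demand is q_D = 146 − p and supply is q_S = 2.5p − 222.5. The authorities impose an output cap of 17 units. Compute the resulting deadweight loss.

393.66

In inverse form: demand p = 146 − q, supply p = 89 + 0.4q.
Competitive equilibrium: 146 − q = 89 + 0.4q → q* = 40.7143, p* = 105.2857.
At q = 17: demand price = 146 − 1·17 = 129; supply price = 89 + 0.4·17 = 95.8.
Δq = 40.7143 − 17 = 23.7143; wedge = 129 − 95.8 = 33.2.
DWL = ½ × 23.7143 × 33.2 = 393.66.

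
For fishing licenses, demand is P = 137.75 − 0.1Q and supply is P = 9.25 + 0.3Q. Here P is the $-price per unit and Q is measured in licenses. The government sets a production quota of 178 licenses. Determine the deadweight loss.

$4104.11

Competitive equilibrium: 137.75 − 0.1Q = 9.25 + 0.3Q → Q* = 321.25, P* = 105.625.
At Q = 178: demand price = 137.75 − 0.1·178 = 119.95; supply price = 9.25 + 0.3·178 = 62.65.
ΔQ = 321.25 − 178 = 143.25; wedge = 119.95 − 62.65 = 57.3.
DWL = ½ × 143.25 × 57.3 = $4104.11.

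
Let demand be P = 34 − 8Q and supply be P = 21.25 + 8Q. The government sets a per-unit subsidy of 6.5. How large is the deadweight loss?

1.32

Competitive equilibrium: 34 − 8Q = 21.25 + 8Q → Q* = 0.7969, P* = 27.625.
The subsidy lowers effective supply by 6.5: P = 14.75 + 8Q.
New quantity: 34 − 8Q = 14.75 + 8Q → Q' = 1.2031.
Overproduction ΔQ = 1.2031 − 0.7969 = 0.4062; wedge = subsidy = 6.5.
Welfare loss = ½ × 0.4062 × 6.5 = 1.32.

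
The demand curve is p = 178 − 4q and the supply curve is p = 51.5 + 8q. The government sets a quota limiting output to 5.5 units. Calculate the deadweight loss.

152.51

Competitive equilibrium: 178 − 4q = 51.5 + 8q → q* = 10.5417, p* = 135.8333.
At q = 5.5: demand price = 178 − 4·5.5 = 156; supply price = 51.5 + 8·5.5 = 95.5.
Δq = 10.5417 − 5.5 = 5.0417; wedge = 156 − 95.5 = 60.5.
DWL = ½ × 5.0417 × 60.5 = 152.51.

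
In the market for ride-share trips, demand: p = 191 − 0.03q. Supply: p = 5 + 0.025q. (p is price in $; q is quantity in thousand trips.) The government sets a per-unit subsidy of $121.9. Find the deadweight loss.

$135087.36 thousand

Competitive equilibrium: 191 − 0.03q = 5 + 0.025q → q* = 3381.8182, p* = 89.5455.
The subsidy lowers effective supply by 121.9: p = 0.025q − 116.9.
New quantity: 191 − 0.03q = 0.025q − 116.9 → q' = 5598.1818.
Overproduction Δq = 5598.1818 − 3381.8182 = 2216.3636; wedge = subsidy = 121.9.
Welfare loss = ½ × 2216.3636 × 121.9 = $135087.36 thousand.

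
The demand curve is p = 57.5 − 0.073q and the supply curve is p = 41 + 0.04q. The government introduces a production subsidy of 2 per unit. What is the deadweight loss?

Competitive equilibrium: 57.5 − 0.073q = 41 + 0.04q → q* = 146.0177, p* = 46.8407.
The subsidy lowers effective supply by 2: p = 39 + 0.04q.
New quantity: 57.5 − 0.073q = 39 + 0.04q → q' = 163.7168.
Overproduction Δq = 163.7168 − 146.0177 = 17.6991; wedge = subsidy = 2.
DWL = ½ × 17.6991 × 2 = 17.70.

17.70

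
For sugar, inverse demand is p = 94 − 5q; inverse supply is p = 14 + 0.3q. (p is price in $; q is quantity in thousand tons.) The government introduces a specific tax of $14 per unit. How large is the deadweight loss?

$18.49 thousand

Competitive equilibrium: 94 − 5q = 14 + 0.3q → q* = 15.0943, p* = 18.5283.
With the tax, the buyer price exceeds the seller price by 14: (94 − 5q) − (14 + 0.3q) = 14 → q' = 12.4528.
Δq = 15.0943 − 12.4528 = 2.6415; the wedge equals the tax, 14.
Deadweight loss = ½ × 2.6415 × 14 = $18.49 thousand.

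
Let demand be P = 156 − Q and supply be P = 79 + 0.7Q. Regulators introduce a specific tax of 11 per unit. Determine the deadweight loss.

35.59

Competitive equilibrium: 156 − Q = 79 + 0.7Q → Q* = 45.2941, P* = 110.7059.
With the tax, the buyer price exceeds the seller price by 11: (156 − Q) − (79 + 0.7Q) = 11 → Q' = 38.8235.
ΔQ = 45.2941 − 38.8235 = 6.4706; the wedge equals the tax, 11.
Welfare loss = ½ × 6.4706 × 11 = 35.59.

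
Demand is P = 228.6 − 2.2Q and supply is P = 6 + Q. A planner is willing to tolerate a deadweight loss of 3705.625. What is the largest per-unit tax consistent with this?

Competitive equilibrium: 228.6 − 2.2Q = 6 + Q → Q* = 69.5625, P* = 75.5625.
A tax t gives ΔQ = t/3.2 and wedge t, so DWL = t²/6.4.
t²/6.4 = 3705.625 → t² = 23716 → t = 154.

154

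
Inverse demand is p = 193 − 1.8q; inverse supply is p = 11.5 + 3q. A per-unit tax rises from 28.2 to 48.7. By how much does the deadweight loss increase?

Competitive equilibrium: 193 − 1.8q = 11.5 + 3q → q* = 37.8125, p* = 124.9375.
For a per-unit tax t: Δq = t/4.8, so DWL = ½·t·(t/4.8) = t²/9.6.
At t = 28.2: DWL = 82.838. At t = 48.7: DWL = 247.051.
Increase = 247.051 − 82.838 = 164.21.

164.21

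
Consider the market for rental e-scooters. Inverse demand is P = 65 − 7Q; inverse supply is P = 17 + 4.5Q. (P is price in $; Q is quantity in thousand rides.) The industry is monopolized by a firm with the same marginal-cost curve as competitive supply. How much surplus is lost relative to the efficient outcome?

Competitive equilibrium: 65 − 7Q = 17 + 4.5Q → Q* = 4.1739, P* = 35.7826.
Marginal revenue: MR = 65 − 14Q. Set MR = MC: 65 − 14Q = 17 + 4.5Q → Q_m = 2.5946.
Price P_m = 65 − 7·2.5946 = 46.8378; MC(Q_m) = 17 + 4.5·2.5946 = 28.6757.
Competitive Q* = 4.1739, so ΔQ = 1.5793; wedge = 46.8378 − 28.6757 = 18.1621.
The triangle = ½ × 1.5793 × 18.1621 = $14.34 thousand.

$14.34 thousand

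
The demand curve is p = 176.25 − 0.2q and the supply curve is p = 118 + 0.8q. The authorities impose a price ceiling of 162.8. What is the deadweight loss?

2.53

Competitive equilibrium: 176.25 − 0.2q = 118 + 0.8q → q* = 58.25, p* = 164.6.
At the ceiling p = 162.8, quantity supplied = (162.8 − 118)/0.8 = 56.
Willingness to pay at q' = 56: 176.25 − 0.2·56 = 165.05.
Δq = 58.25 − 56 = 2.25; wedge = 165.05 − 162.8 = 2.25.
Deadweight loss = ½ × 2.25 × 2.25 = 2.53.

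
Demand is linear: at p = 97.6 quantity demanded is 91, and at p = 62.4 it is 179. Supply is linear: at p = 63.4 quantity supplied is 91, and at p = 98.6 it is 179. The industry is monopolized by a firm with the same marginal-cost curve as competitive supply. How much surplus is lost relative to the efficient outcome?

Demand slope = (62.4 − 97.6)/(179 − 91) = −0.4, so p = 134 − 0.4q.
Supply slope = (98.6 − 63.4)/(179 − 91) = 0.4, so p = 27 + 0.4q.
Competitive equilibrium: 134 − 0.4q = 27 + 0.4q → q* = 133.75, p* = 80.5.
Marginal revenue: MR = 134 − 0.8q. Set MR = MC: 134 − 0.8q = 27 + 0.4q → q_m = 89.1667.
Price p_m = 134 − 0.4·89.1667 = 98.3333; MC(q_m) = 27 + 0.4·89.1667 = 62.6667.
Competitive q* = 133.75, so Δq = 44.5833; wedge = 98.3333 − 62.6667 = 35.6666.
DWL = ½ × 44.5833 × 35.6666 = 795.07.

795.07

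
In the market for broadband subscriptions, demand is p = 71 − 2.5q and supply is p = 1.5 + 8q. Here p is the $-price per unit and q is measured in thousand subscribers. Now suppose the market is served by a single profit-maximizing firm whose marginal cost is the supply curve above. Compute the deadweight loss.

Competitive equilibrium: 71 − 2.5q = 1.5 + 8q → q* = 6.619, p* = 54.4524.
Marginal revenue: MR = 71 − 5q. Set MR = MC: 71 − 5q = 1.5 + 8q → q_m = 5.3462.
Price p_m = 71 − 2.5·5.3462 = 57.6345; MC(q_m) = 1.5 + 8·5.3462 = 44.2696.
Competitive q* = 6.619, so Δq = 1.2728; wedge = 57.6345 − 44.2696 = 13.3649.
The triangle = ½ × 1.2728 × 13.3649 = $8.51 thousand.

$8.51 thousand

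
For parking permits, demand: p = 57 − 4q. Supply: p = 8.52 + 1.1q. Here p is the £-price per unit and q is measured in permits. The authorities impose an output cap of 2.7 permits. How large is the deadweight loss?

£118.12

Competitive equilibrium: 57 − 4q = 8.52 + 1.1q → q* = 9.5059, p* = 18.9765.
At q = 2.7: demand price = 57 − 4·2.7 = 46.2; supply price = 8.52 + 1.1·2.7 = 11.49.
Δq = 9.5059 − 2.7 = 6.8059; wedge = 46.2 − 11.49 = 34.71.
DWL = ½ × 6.8059 × 34.71 = £118.12.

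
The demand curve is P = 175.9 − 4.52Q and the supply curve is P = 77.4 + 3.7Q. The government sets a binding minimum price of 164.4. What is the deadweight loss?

366.16

Competitive equilibrium: 175.9 − 4.52Q = 77.4 + 3.7Q → Q* = 11.983, P* = 121.737.
At the floor P = 164.4, quantity demanded = (175.9 − 164.4)/4.52 = 2.5442.
Sellers' marginal cost at Q' = 2.5442: 77.4 + 3.7·2.5442 = 86.8135.
ΔQ = 11.983 − 2.5442 = 9.4388; wedge = 164.4 − 86.8135 = 77.5865.
Welfare loss = ½ × 9.4388 × 77.5865 = 366.16.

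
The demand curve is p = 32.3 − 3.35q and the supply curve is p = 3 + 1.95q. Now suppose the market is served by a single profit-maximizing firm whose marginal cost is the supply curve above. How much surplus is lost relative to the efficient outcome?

Competitive equilibrium: 32.3 − 3.35q = 3 + 1.95q → q* = 5.5283, p* = 13.7802.
Marginal revenue: MR = 32.3 − 6.7q. Set MR = MC: 32.3 − 6.7q = 3 + 1.95q → q_m = 3.3873.
Price p_m = 32.3 − 3.35·3.3873 = 20.9525; MC(q_m) = 3 + 1.95·3.3873 = 9.6052.
Competitive q* = 5.5283, so Δq = 2.141; wedge = 20.9525 − 9.6052 = 11.3473.
DWL = ½ × 2.141 × 11.3473 = 12.15.

12.15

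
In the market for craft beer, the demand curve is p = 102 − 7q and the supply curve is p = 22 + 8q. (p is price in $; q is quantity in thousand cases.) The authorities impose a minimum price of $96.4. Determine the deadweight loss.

$154.13 thousand

Competitive equilibrium: 102 − 7q = 22 + 8q → q* = 5.3333, p* = 64.6667.
At the floor p = 96.4, quantity demanded = (102 − 96.4)/7 = 0.8.
Sellers' marginal cost at q' = 0.8: 22 + 8·0.8 = 28.4.
Δq = 5.3333 − 0.8 = 4.5333; wedge = 96.4 − 28.4 = 68.
DWL = ½ × 4.5333 × 68 = $154.13 thousand.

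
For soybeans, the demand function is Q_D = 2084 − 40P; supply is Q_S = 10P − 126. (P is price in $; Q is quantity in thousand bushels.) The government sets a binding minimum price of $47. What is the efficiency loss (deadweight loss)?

In inverse form: demand P = 52.1 − 0.025Q, supply P = 12.6 + 0.1Q.
Competitive equilibrium: 52.1 − 0.025Q = 12.6 + 0.1Q → Q* = 316, P* = 44.2.
At the floor P = 47, quantity demanded = (52.1 − 47)/0.025 = 204.
Sellers' marginal cost at Q' = 204: 12.6 + 0.1·204 = 33.
ΔQ = 316 − 204 = 112; wedge = 47 − 33 = 14.
Welfare loss = ½ × 112 × 14 = $784 thousand.

$784 thousand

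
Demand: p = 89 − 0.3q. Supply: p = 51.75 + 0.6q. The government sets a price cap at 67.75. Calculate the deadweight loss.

97.53

Competitive equilibrium: 89 − 0.3q = 51.75 + 0.6q → q* = 41.3889, p* = 76.5833.
At the ceiling p = 67.75, quantity supplied = (67.75 − 51.75)/0.6 = 26.6667.
Willingness to pay at q' = 26.6667: 89 − 0.3·26.6667 = 81.
Δq = 41.3889 − 26.6667 = 14.7222; wedge = 81 − 67.75 = 13.25.
DWL = ½ × 14.7222 × 13.25 = 97.53.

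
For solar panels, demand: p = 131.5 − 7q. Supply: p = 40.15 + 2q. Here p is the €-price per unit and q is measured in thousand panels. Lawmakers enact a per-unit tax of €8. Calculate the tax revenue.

Competitive equilibrium: 131.5 − 7q = 40.15 + 2q → q* = 10.15, p* = 60.45.
With the tax, the buyer price exceeds the seller price by 8: (131.5 − 7q) − (40.15 + 2q) = 8 → q' = 9.2611.
Tax revenue = 8 × 9.2611 = €74.09 thousand.

€74.09 thousand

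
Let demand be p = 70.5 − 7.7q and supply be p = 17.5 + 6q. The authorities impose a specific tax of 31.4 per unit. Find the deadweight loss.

35.98

Competitive equilibrium: 70.5 − 7.7q = 17.5 + 6q → q* = 3.8686, p* = 40.7117.
With the tax, the buyer price exceeds the seller price by 31.4: (70.5 − 7.7q) − (17.5 + 6q) = 31.4 → q' = 1.5766.
Δq = 3.8686 − 1.5766 = 2.292; the wedge equals the tax, 31.4.
Deadweight loss = ½ × 2.292 × 31.4 = 35.98.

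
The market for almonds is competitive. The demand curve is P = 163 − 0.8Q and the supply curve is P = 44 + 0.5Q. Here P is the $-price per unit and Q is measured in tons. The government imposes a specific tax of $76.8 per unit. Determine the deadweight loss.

$2268.55

Competitive equilibrium: 163 − 0.8Q = 44 + 0.5Q → Q* = 91.53846, P* = 89.76923.
With the tax, the buyer price exceeds the seller price by 76.8: (163 − 0.8Q) − (44 + 0.5Q) = 76.8 → Q' = 32.46154.
ΔQ = 91.53846 − 32.46154 = 59.07692; the wedge equals the tax, 76.8.
DWL = ½ × 59.07692 × 76.8 = $2268.55.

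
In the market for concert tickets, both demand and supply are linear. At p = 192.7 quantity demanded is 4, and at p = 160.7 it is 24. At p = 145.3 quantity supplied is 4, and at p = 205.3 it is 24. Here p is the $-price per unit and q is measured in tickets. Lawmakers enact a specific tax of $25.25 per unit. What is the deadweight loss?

$69.30

Demand slope = (160.7 − 192.7)/(24 − 4) = −1.6, so p = 199.1 − 1.6q.
Supply slope = (205.3 − 145.3)/(24 − 4) = 3, so p = 133.3 + 3q.
Competitive equilibrium: 199.1 − 1.6q = 133.3 + 3q → q* = 14.3043, p* = 176.213.
With the tax, the buyer price exceeds the seller price by 25.25: (199.1 − 1.6q) − (133.3 + 3q) = 25.25 → q' = 8.8152.
Δq = 14.3043 − 8.8152 = 5.4891; the wedge equals the tax, 25.25.
The triangle = ½ × 5.4891 × 25.25 = $69.30.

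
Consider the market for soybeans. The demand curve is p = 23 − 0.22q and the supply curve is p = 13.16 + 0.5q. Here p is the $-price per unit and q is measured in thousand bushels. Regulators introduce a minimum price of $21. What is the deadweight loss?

$7.54 thousand

Competitive equilibrium: 23 − 0.22q = 13.16 + 0.5q → q* = 13.6667, p* = 19.9933.
At the floor p = 21, quantity demanded = (23 − 21)/0.22 = 9.0909.
Sellers' marginal cost at q' = 9.0909: 13.16 + 0.5·9.0909 = 17.7055.
Δq = 13.6667 − 9.0909 = 4.5758; wedge = 21 − 17.7055 = 3.2945.
Deadweight loss = ½ × 4.5758 × 3.2945 = $7.54 thousand.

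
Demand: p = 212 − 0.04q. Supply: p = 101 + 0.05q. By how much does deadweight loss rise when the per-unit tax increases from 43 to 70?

16950

Competitive equilibrium: 212 − 0.04q = 101 + 0.05q → q* = 1233.3333, p* = 162.6667.
For a per-unit tax t: Δq = t/0.09, so DWL = ½·t·(t/0.09) = t²/0.18.
At t = 43: DWL = 10272.222. At t = 70: DWL = 27222.222.
Increase = 27222.222 − 10272.222 = 16950.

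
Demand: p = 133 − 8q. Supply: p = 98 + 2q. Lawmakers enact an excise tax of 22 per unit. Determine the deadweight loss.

Competitive equilibrium: 133 − 8q = 98 + 2q → q* = 3.5, p* = 105.
With the tax, the buyer price exceeds the seller price by 22: (133 − 8q) − (98 + 2q) = 22 → q' = 1.3.
Δq = 3.5 − 1.3 = 2.2; the wedge equals the tax, 22.
DWL = ½ × 2.2 × 22 = 24.20.

24.20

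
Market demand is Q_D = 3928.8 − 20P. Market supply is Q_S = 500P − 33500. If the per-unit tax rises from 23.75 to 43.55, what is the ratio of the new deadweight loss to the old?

In inverse form: demand P = 196.44 − 0.05Q, supply P = 67 + 0.002Q.
Competitive equilibrium: 196.44 − 0.05Q = 67 + 0.002Q → Q* = 2489.2308, P* = 71.9785.
For a per-unit tax t: ΔQ = t/0.052, so DWL = ½·t·(t/0.052) = t²/0.104.
At t = 23.75: DWL = 5423.678. At t = 43.55: DWL = 18236.5625.
Ratio = (43.55/23.75)² = 3.362.

3.362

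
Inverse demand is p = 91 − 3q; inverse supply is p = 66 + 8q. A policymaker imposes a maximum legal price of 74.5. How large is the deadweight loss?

Competitive equilibrium: 91 − 3q = 66 + 8q → q* = 2.2727, p* = 84.1818.
At the ceiling p = 74.5, quantity supplied = (74.5 − 66)/8 = 1.0625.
Willingness to pay at q' = 1.0625: 91 − 3·1.0625 = 87.8125.
Δq = 2.2727 − 1.0625 = 1.2102; wedge = 87.8125 − 74.5 = 13.3125.
DWL = ½ × 1.2102 × 13.3125 = 8.06.

8.06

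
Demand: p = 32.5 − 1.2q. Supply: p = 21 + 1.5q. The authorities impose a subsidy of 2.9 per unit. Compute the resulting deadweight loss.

Competitive equilibrium: 32.5 − 1.2q = 21 + 1.5q → q* = 4.2593, p* = 27.3889.
The subsidy lowers effective supply by 2.9: p = 18.1 + 1.5q.
New quantity: 32.5 − 1.2q = 18.1 + 1.5q → q' = 5.3333.
Overproduction Δq = 5.3333 − 4.2593 = 1.074; wedge = subsidy = 2.9.
Deadweight loss = ½ × 1.074 × 2.9 = 1.56.

1.56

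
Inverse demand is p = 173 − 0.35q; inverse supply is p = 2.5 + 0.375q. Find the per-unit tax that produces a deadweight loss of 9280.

Competitive equilibrium: 173 − 0.35q = 2.5 + 0.375q → q* = 235.1724, p* = 90.6897.
A tax t gives Δq = t/0.725 and wedge t, so DWL = t²/1.45.
t²/1.45 = 9280 → t² = 13456 → t = 116.

116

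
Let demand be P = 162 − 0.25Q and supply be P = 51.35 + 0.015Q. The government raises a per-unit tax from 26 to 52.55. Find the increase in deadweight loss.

Competitive equilibrium: 162 − 0.25Q = 51.35 + 0.015Q → Q* = 417.5472, P* = 57.6132.
For a per-unit tax t: ΔQ = t/0.265, so DWL = ½·t·(t/0.265) = t²/0.53.
At t = 26: DWL = 1275.472. At t = 52.55: DWL = 5210.382.
Increase = 5210.382 − 1275.472 = 3934.91.

3934.91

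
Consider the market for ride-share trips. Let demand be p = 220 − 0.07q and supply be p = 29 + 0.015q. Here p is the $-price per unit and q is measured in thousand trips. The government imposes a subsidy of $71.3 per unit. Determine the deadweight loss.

$29904.06 thousand

Competitive equilibrium: 220 − 0.07q = 29 + 0.015q → q* = 2247.0588, p* = 62.7059.
The subsidy lowers effective supply by 71.3: p = 0.015q − 42.3.
New quantity: 220 − 0.07q = 0.015q − 42.3 → q' = 3085.8824.
Overproduction Δq = 3085.8824 − 2247.0588 = 838.8236; wedge = subsidy = 71.3.
The triangle = ½ × 838.8236 × 71.3 = $29904.06 thousand.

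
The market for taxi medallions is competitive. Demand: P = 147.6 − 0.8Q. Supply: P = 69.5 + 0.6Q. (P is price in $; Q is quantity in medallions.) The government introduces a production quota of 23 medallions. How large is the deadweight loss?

Competitive equilibrium: 147.6 − 0.8Q = 69.5 + 0.6Q → Q* = 55.7857, P* = 102.9714.
At Q = 23: demand price = 147.6 − 0.8·23 = 129.2; supply price = 69.5 + 0.6·23 = 83.3.
ΔQ = 55.7857 − 23 = 32.7857; wedge = 129.2 − 83.3 = 45.9.
The triangle = ½ × 32.7857 × 45.9 = $752.43.

$752.43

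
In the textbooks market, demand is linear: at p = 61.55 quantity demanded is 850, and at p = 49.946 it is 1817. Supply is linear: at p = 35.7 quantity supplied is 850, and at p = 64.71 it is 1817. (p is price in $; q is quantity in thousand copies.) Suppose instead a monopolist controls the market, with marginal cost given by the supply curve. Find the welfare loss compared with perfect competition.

$2227.16 thousand

Demand slope = (49.946 − 61.55)/(1817 − 850) = −0.012, so p = 71.75 − 0.012q.
Supply slope = (64.71 − 35.7)/(1817 − 850) = 0.03, so p = 10.2 + 0.03q.
Competitive equilibrium: 71.75 − 0.012q = 10.2 + 0.03q → q* = 1465.47619, p* = 54.16429.
Marginal revenue: MR = 71.75 − 0.024q. Set MR = MC: 71.75 − 0.024q = 10.2 + 0.03q → q_m = 1139.81481.
Price p_m = 71.75 − 0.012·1139.81481 = 58.07222; MC(q_m) = 10.2 + 0.03·1139.81481 = 44.39444.
Competitive q* = 1465.47619, so Δq = 325.66138; wedge = 58.07222 − 44.39444 = 13.67778.
Deadweight loss = ½ × 325.66138 × 13.67778 = $2227.16 thousand.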